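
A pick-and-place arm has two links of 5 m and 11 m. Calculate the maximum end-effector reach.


Given: L1 = 5 m, L2 = 11 m
For a 2-link planar arm, max reach = L1 + L2 (fully extended)
Max reach = 5 + 11
Max reach = 16 m

16 m


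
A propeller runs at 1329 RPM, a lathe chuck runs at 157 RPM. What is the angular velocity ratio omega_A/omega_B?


Given: RPM_A = 1329, RPM_B = 157
omega = 2*pi*RPM/60, so omega_A/omega_B = RPM_A / RPM_B
omega_A/omega_B = 1329 / 157
omega_A/omega_B = 1329/157

1329/157


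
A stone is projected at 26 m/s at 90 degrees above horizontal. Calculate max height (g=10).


Given: v0 = 26 m/s, theta = 90 deg, g = 10 m/s^2
sin^2(90) = 1
Using H = v0^2 * sin^2(theta) / (2*g)
H = 26^2 * 1 / (2*10)
H = 676 * 1 / 20
H = 676 / 20
H = 169/5 m

169/5 m


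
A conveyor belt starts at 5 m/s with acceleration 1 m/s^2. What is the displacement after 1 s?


Given: v0 = 5 m/s, a = 1 m/s^2, t = 1 s
Using s = v0*t + (1/2)*a*t^2
s = 5*1 + (1/2)*1*1^2
s = 5 + (1/2)*1
s = 5 + 1/2
s = 11/2

11/2 m


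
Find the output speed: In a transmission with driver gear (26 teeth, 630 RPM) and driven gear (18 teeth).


Given: N1 = 26 teeth, w1 = 630 RPM, N2 = 18 teeth
Using N1*w1 = N2*w2
w2 = N1*w1 / N2
w2 = 26*630 / 18
w2 = 16380 / 18
w2 = 910 RPM

910 RPM


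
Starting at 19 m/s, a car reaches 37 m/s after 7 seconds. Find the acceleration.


Given: initial velocity v0 = 19 m/s, final velocity v = 37 m/s, time t = 7 s
Using a = (v - v0) / t
a = (37 - 19) / 7
a = 18 / 7
a = 18/7 m/s^2

18/7 m/s^2


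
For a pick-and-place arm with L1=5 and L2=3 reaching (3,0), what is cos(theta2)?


Given: L1 = 5, L2 = 3, target (x, y) = (3, 0)
Using cos(theta2) = (x^2 + y^2 - L1^2 - L2^2) / (2*L1*L2)
x^2 + y^2 = 3^2 + 0 = 9
L1^2 + L2^2 = 25 + 9 = 34
Numerator = 9 - 34 = -25
Denominator = 2*5*3 = 30
cos(theta2) = -25/30 = -5/6

-5/6


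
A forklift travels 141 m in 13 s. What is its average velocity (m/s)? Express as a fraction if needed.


Given: distance d = 141 m, time t = 13 s
Using v = d / t
v = 141 / 13
v = 141/13 m/s

141/13 m/s


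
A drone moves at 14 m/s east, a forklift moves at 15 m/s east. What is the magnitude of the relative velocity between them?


Given: v_A = 14 m/s east, v_B = 15 m/s east
Both move in the same direction; relative speed = |v_A - v_B|
|14 - 15| = |-1|
= 1 m/s

1 m/s


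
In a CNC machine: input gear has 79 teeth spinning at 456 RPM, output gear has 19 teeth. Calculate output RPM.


Given: N1 = 79 teeth, w1 = 456 RPM, N2 = 19 teeth
Using N1*w1 = N2*w2
w2 = N1*w1 / N2
w2 = 79*456 / 19
w2 = 36024 / 19
w2 = 1896 RPM

1896 RPM


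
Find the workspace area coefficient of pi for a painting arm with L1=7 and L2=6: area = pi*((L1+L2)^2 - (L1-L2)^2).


Given: L1 = 7, L2 = 6
(L1+L2)^2 = (13)^2 = 169
(L1-L2)^2 = (1)^2 = 1
Difference = 169 - 1 = 168
This equals 4*L1*L2 = 4*7*6 = 168
Workspace area = 168*pi

168


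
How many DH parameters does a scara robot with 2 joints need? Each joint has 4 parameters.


Given: 2 joints, 4 DH parameters per joint (d, theta, a, alpha)
Total DH parameters = number_of_joints * 4
Total = 2 * 4
Total = 8

8


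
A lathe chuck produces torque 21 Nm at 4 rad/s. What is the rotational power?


Given: tau = 21 Nm, omega = 4 rad/s
Using P = tau * omega
P = 21 * 4
P = 84 W

84 W


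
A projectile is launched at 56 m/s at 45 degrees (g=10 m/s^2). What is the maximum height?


Given: v0 = 56 m/s, theta = 45 deg, g = 10 m/s^2
sin^2(45) = 1/2
Using H = v0^2 * sin^2(theta) / (2*g)
H = 56^2 * 1/2 / (2*10)
H = 3136 * 1/2 / 20
H = 1568 / 20
H = 392/5 m

392/5 m


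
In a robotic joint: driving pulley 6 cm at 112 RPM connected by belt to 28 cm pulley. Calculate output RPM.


Given: D1 = 6 cm, w1 = 112 RPM, D2 = 28 cm
Using D1*w1 = D2*w2
w2 = D1*w1 / D2
w2 = 6*112 / 28
w2 = 672 / 28
w2 = 24 RPM

24 RPM


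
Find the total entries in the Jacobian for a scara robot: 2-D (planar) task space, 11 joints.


Given: task space dimension = 2, joints = 11
Jacobian is a 2 x 11 matrix
Total entries = rows * columns
Total = 2 * 11
Total = 22

22


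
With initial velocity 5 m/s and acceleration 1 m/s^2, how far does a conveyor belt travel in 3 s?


Given: v0 = 5 m/s, a = 1 m/s^2, t = 3 s
Using s = v0*t + (1/2)*a*t^2
s = 5*3 + (1/2)*1*3^2
s = 15 + (1/2)*9
s = 15 + 9/2
s = 39/2

39/2 m


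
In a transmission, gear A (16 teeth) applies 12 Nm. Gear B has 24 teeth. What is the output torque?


Given: N1 = 16, N2 = 24, T1 = 12 Nm
Using T2/T1 = N2/N1
T2 = T1 * N2 / N1
T2 = 12 * 24 / 16
T2 = 288 / 16
T2 = 18 Nm

18 Nm


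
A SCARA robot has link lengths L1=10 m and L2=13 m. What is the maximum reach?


Given: L1 = 10 m, L2 = 13 m
For a 2-link planar arm, max reach = L1 + L2 (fully extended)
Max reach = 10 + 13
Max reach = 23 m

23 m


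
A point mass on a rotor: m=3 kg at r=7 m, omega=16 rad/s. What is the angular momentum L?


Given: m = 3 kg, r = 7 m, omega = 16 rad/s
For a point mass: I = m*r^2
I = 3*7^2 = 3*49 = 147
L = I*omega = 147*16
L = 2352 kg*m^2/s

2352 kg*m^2/s


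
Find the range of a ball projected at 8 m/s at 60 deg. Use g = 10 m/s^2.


Given: v0 = 8 m/s, theta = 60 deg, g = 10 m/s^2
sin(2*60) = sin(120) = sqrt(3)/2
Using R = v0^2 * sin(2*theta) / g
R = 8^2 * (sqrt(3)/2) / 10
R = 64 * sqrt(3) / 20
R = 16/5*sqrt(3) m

16/5*sqrt(3) m


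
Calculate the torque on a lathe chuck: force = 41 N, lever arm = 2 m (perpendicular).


Given: F = 41 N, r = 2 m, angle = 90 deg (perpendicular)
Using tau = F * r * sin(90)
sin(90) = 1
tau = 41 * 2 * 1
tau = 82 Nm

82 Nm


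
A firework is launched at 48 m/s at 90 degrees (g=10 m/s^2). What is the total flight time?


Given: v0 = 48 m/s, theta = 90 deg, g = 10 m/s^2
sin(90) = 1
Using T = 2*v0*sin(theta) / g
T = 2*48*1 / 10
T = 96 / 10
T = 48/5 s

48/5 s


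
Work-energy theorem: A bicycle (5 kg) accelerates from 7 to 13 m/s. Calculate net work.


Given: m = 5 kg, v0 = 7 m/s, v = 13 m/s
Using W = (1/2)*m*(v^2 - v0^2)
v^2 = 13^2 = 169
v0^2 = 7^2 = 49
v^2 - v0^2 = 169 - 49 = 120
W = (1/2)*5*120 = 300 J

300 J


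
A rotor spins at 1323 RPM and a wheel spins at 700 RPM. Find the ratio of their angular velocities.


Given: RPM_A = 1323, RPM_B = 700
omega = 2*pi*RPM/60, so omega_A/omega_B = RPM_A / RPM_B
omega_A/omega_B = 1323 / 700
omega_A/omega_B = 189/100

189/100


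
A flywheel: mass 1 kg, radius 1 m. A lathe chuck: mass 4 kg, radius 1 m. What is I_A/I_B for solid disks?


Given: M1=1 kg, R1=1 m, M2=4 kg, R2=1 m
For a disk: I = (1/2)*M*R^2, so I_A/I_B = (M1*R1^2)/(M2*R2^2)
M1*R1^2 = 1*1 = 1
M2*R2^2 = 4*1 = 4
I_A/I_B = 1/4 = 1/4

1/4


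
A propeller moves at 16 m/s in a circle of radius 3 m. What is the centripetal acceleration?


Given: v = 16 m/s, r = 3 m
Using a_c = v^2 / r
a_c = 16^2 / 3
a_c = 256 / 3
a_c = 256/3 m/s^2

256/3 m/s^2


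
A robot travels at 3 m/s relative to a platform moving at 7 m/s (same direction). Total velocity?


Given: object velocity = 3 m/s, platform velocity = 7 m/s (same direction)
Using classical velocity addition: v_total = v_object + v_platform
v_total = 3 + 7
v_total = 10 m/s

10 m/s


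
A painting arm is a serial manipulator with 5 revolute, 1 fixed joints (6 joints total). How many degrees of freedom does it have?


Given: serial robot with 5 revolute, 1 fixed joints
DOF contribution per joint type: revolute=1, prismatic=1, spherical=3, fixed=0
DOF = 5*1 + 1*0
DOF = 5

5


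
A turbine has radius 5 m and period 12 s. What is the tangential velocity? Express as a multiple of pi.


Given: radius r = 5 m, period T = 12 s
Using v = 2*pi*r / T
v = 2*pi*5 / 12
v = 10*pi / 12
v = 5/6*pi m/s

5/6*pi m/s


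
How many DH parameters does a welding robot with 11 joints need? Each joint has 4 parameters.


Given: 11 joints, 4 DH parameters per joint (d, theta, a, alpha)
Total DH parameters = number_of_joints * 4
Total = 11 * 4
Total = 44

44


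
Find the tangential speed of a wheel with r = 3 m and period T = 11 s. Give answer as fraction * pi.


Given: radius r = 3 m, period T = 11 s
Using v = 2*pi*r / T
v = 2*pi*3 / 11
v = 6*pi / 11
v = 6/11*pi m/s

6/11*pi m/s


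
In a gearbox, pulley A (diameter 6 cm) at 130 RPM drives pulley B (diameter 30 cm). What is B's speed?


Given: D1 = 6 cm, w1 = 130 RPM, D2 = 30 cm
Using D1*w1 = D2*w2
w2 = D1*w1 / D2
w2 = 6*130 / 30
w2 = 780 / 30
w2 = 26 RPM

26 RPM


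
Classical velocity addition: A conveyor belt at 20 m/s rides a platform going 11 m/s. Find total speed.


Given: object velocity = 20 m/s, platform velocity = 11 m/s (same direction)
Using classical velocity addition: v_total = v_object + v_platform
v_total = 20 + 11
v_total = 31 m/s

31 m/s


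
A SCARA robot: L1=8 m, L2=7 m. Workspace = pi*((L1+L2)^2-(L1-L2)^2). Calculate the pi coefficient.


Given: L1 = 8, L2 = 7
(L1+L2)^2 = (15)^2 = 225
(L1-L2)^2 = (1)^2 = 1
Difference = 225 - 1 = 224
This equals 4*L1*L2 = 4*8*7 = 224
Workspace area = 224*pi

224


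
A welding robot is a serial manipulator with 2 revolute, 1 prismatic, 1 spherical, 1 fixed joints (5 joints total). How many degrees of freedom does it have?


Given: serial robot with 2 revolute, 1 prismatic, 1 spherical, 1 fixed joints
DOF contribution per joint type: revolute=1, prismatic=1, spherical=3, fixed=0
DOF = 2*1 + 1*1 + 1*3 + 1*0
DOF = 6

6


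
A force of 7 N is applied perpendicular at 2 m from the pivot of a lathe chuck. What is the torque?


Given: F = 7 N, r = 2 m, angle = 90 deg (perpendicular)
Using tau = F * r * sin(90)
sin(90) = 1
tau = 7 * 2 * 1
tau = 14 Nm

14 Nm


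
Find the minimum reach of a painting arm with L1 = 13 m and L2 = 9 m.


Given: L1 = 13 m, L2 = 9 m
For a 2-link planar arm, min reach = |L1 - L2| (second link folded back)
Min reach = |13 - 9|
Min reach = 4 m

4 m


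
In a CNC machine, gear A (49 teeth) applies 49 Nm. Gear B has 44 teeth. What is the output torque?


Given: N1 = 49, N2 = 44, T1 = 49 Nm
Using T2/T1 = N2/N1
T2 = T1 * N2 / N1
T2 = 49 * 44 / 49
T2 = 2156 / 49
T2 = 44 Nm

44 Nm


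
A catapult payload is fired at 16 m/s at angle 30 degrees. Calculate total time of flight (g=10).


Given: v0 = 16 m/s, theta = 30 deg, g = 10 m/s^2
sin(30) = 1/2
Using T = 2*v0*sin(theta) / g
T = 2*16*1/2 / 10
T = 16 / 10
T = 8/5 s

8/5 s


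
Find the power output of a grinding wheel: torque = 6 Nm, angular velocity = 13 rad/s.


Given: tau = 6 Nm, omega = 13 rad/s
Using P = tau * omega
P = 6 * 13
P = 78 W

78 W


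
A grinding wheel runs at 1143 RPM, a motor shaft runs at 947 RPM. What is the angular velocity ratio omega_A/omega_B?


Given: RPM_A = 1143, RPM_B = 947
omega = 2*pi*RPM/60, so omega_A/omega_B = RPM_A / RPM_B
omega_A/omega_B = 1143 / 947
omega_A/omega_B = 1143/947

1143/947


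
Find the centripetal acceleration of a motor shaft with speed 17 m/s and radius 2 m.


Given: v = 17 m/s, r = 2 m
Using a_c = v^2 / r
a_c = 17^2 / 2
a_c = 289 / 2
a_c = 289/2 m/s^2

289/2 m/s^2


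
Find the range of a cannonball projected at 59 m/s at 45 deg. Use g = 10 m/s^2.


Given: v0 = 59 m/s, theta = 45 deg, g = 10 m/s^2
sin(2*45) = sin(90) = 1
Using R = v0^2 * sin(2*theta) / g
R = 59^2 * 1 / 10
R = 3481 / 10
R = 3481/10 m

3481/10 m


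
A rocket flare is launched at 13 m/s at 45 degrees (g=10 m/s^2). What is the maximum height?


Given: v0 = 13 m/s, theta = 45 deg, g = 10 m/s^2
sin^2(45) = 1/2
Using H = v0^2 * sin^2(theta) / (2*g)
H = 13^2 * 1/2 / (2*10)
H = 169 * 1/2 / 20
H = 169/2 / 20
H = 169/40 m

169/40 m


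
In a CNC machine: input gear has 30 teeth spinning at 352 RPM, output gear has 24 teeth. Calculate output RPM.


Given: N1 = 30 teeth, w1 = 352 RPM, N2 = 24 teeth
Using N1*w1 = N2*w2
w2 = N1*w1 / N2
w2 = 30*352 / 24
w2 = 10560 / 24
w2 = 440 RPM

440 RPM


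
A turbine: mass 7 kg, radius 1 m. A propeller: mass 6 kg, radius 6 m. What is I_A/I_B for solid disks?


Given: M1=7 kg, R1=1 m, M2=6 kg, R2=6 m
For a disk: I = (1/2)*M*R^2, so I_A/I_B = (M1*R1^2)/(M2*R2^2)
M1*R1^2 = 7*1 = 7
M2*R2^2 = 6*36 = 216
I_A/I_B = 7/216 = 7/216

7/216


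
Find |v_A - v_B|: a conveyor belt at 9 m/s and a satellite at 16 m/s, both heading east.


Given: v_A = 9 m/s east, v_B = 16 m/s east
Both move in the same direction; relative speed = |v_A - v_B|
|9 - 16| = |-7|
= 7 m/s

7 m/s


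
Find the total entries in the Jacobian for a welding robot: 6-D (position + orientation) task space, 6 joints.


Given: task space dimension = 6, joints = 6
Jacobian is a 6 x 6 matrix
Total entries = rows * columns
Total = 6 * 6
Total = 36

36


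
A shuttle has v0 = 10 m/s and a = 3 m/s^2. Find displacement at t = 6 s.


Given: v0 = 10 m/s, a = 3 m/s^2, t = 6 s
Using s = v0*t + (1/2)*a*t^2
s = 10*6 + (1/2)*3*6^2
s = 60 + (1/2)*108
s = 60 + 54
s = 114

114 m


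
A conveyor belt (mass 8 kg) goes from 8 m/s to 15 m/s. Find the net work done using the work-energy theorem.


Given: m = 8 kg, v0 = 8 m/s, v = 15 m/s
Using W = (1/2)*m*(v^2 - v0^2)
v^2 = 15^2 = 225
v0^2 = 8^2 = 64
v^2 - v0^2 = 225 - 64 = 161
W = (1/2)*8*161 = 644 J

644 J


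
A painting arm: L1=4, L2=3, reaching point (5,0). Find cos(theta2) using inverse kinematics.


Given: L1 = 4, L2 = 3, target (x, y) = (5, 0)
Using cos(theta2) = (x^2 + y^2 - L1^2 - L2^2) / (2*L1*L2)
x^2 + y^2 = 5^2 + 0 = 25
L1^2 + L2^2 = 16 + 9 = 25
Numerator = 25 - 25 = 0
Denominator = 2*4*3 = 24
cos(theta2) = 0/24 = 0

0


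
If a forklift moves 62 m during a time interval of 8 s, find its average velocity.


Given: distance d = 62 m, time t = 8 s
Using v = d / t
v = 62 / 8
v = 31/4 m/s

31/4 m/s


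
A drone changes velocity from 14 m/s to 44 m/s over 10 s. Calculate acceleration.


Given: initial velocity v0 = 14 m/s, final velocity v = 44 m/s, time t = 10 s
Using a = (v - v0) / t
a = (44 - 14) / 10
a = 30 / 10
a = 3 m/s^2

3 m/s^2


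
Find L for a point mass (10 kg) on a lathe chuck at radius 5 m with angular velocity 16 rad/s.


Given: m = 10 kg, r = 5 m, omega = 16 rad/s
For a point mass: I = m*r^2
I = 10*5^2 = 10*25 = 250
L = I*omega = 250*16
L = 4000 kg*m^2/s

4000 kg*m^2/s


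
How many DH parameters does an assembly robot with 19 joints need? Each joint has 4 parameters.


Given: 19 joints, 4 DH parameters per joint (d, theta, a, alpha)
Total DH parameters = number_of_joints * 4
Total = 19 * 4
Total = 76

76


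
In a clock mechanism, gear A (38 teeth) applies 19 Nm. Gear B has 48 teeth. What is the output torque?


Given: N1 = 38, N2 = 48, T1 = 19 Nm
Using T2/T1 = N2/N1
T2 = T1 * N2 / N1
T2 = 19 * 48 / 38
T2 = 912 / 38
T2 = 24 Nm

24 Nm


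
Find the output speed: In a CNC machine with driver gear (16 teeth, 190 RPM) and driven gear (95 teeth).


Given: N1 = 16 teeth, w1 = 190 RPM, N2 = 95 teeth
Using N1*w1 = N2*w2
w2 = N1*w1 / N2
w2 = 16*190 / 95
w2 = 3040 / 95
w2 = 32 RPM

32 RPM


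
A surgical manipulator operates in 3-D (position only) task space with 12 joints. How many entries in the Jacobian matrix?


Given: task space dimension = 3, joints = 12
Jacobian is a 3 x 12 matrix
Total entries = rows * columns
Total = 3 * 12
Total = 36

36


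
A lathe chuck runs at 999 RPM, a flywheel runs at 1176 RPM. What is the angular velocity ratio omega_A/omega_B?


Given: RPM_A = 999, RPM_B = 1176
omega = 2*pi*RPM/60, so omega_A/omega_B = RPM_A / RPM_B
omega_A/omega_B = 999 / 1176
omega_A/omega_B = 333/392

333/392


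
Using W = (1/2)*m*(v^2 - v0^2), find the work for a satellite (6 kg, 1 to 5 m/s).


Given: m = 6 kg, v0 = 1 m/s, v = 5 m/s
Using W = (1/2)*m*(v^2 - v0^2)
v^2 = 5^2 = 25
v0^2 = 1^2 = 1
v^2 - v0^2 = 25 - 1 = 24
W = (1/2)*6*24 = 72 J

72 J


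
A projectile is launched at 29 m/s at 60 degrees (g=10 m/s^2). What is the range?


Given: v0 = 29 m/s, theta = 60 deg, g = 10 m/s^2
sin(2*60) = sin(120) = sqrt(3)/2
Using R = v0^2 * sin(2*theta) / g
R = 29^2 * (sqrt(3)/2) / 10
R = 841 * sqrt(3) / 20
R = 841/20*sqrt(3) m

841/20*sqrt(3) m


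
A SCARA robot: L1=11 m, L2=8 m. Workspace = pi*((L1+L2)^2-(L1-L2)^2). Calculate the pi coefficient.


Given: L1 = 11, L2 = 8
(L1+L2)^2 = (19)^2 = 361
(L1-L2)^2 = (3)^2 = 9
Difference = 361 - 9 = 352
This equals 4*L1*L2 = 4*11*8 = 352
Workspace area = 352*pi

352


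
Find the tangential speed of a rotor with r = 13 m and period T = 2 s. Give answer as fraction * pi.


Given: radius r = 13 m, period T = 2 s
Using v = 2*pi*r / T
v = 2*pi*13 / 2
v = 26*pi / 2
v = 13*pi m/s

13*pi m/s


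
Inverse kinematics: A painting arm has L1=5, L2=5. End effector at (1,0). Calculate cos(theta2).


Given: L1 = 5, L2 = 5, target (x, y) = (1, 0)
Using cos(theta2) = (x^2 + y^2 - L1^2 - L2^2) / (2*L1*L2)
x^2 + y^2 = 1^2 + 0 = 1
L1^2 + L2^2 = 25 + 25 = 50
Numerator = 1 - 50 = -49
Denominator = 2*5*5 = 50
cos(theta2) = -49/50 = -49/50

-49/50


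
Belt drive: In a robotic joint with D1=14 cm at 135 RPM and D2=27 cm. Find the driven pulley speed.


Given: D1 = 14 cm, w1 = 135 RPM, D2 = 27 cm
Using D1*w1 = D2*w2
w2 = D1*w1 / D2
w2 = 14*135 / 27
w2 = 1890 / 27
w2 = 70 RPM

70 RPM


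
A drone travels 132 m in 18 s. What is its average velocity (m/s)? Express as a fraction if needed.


Given: distance d = 132 m, time t = 18 s
Using v = d / t
v = 132 / 18
v = 22/3 m/s

22/3 m/s


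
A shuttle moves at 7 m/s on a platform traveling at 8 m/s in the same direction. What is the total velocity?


Given: object velocity = 7 m/s, platform velocity = 8 m/s (same direction)
Using classical velocity addition: v_total = v_object + v_platform
v_total = 7 + 8
v_total = 15 m/s

15 m/s


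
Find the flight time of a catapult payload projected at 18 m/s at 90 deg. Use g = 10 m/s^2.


Given: v0 = 18 m/s, theta = 90 deg, g = 10 m/s^2
sin(90) = 1
Using T = 2*v0*sin(theta) / g
T = 2*18*1 / 10
T = 36 / 10
T = 18/5 s

18/5 s


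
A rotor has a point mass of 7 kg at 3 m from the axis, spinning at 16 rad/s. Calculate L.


Given: m = 7 kg, r = 3 m, omega = 16 rad/s
For a point mass: I = m*r^2
I = 7*3^2 = 7*9 = 63
L = I*omega = 63*16
L = 1008 kg*m^2/s

1008 kg*m^2/s


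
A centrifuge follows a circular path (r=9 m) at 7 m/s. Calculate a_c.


Given: v = 7 m/s, r = 9 m
Using a_c = v^2 / r
a_c = 7^2 / 9
a_c = 49 / 9
a_c = 49/9 m/s^2

49/9 m/s^2


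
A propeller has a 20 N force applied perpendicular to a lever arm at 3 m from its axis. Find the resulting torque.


Given: F = 20 N, r = 3 m, angle = 90 deg (perpendicular)
Using tau = F * r * sin(90)
sin(90) = 1
tau = 20 * 3 * 1
tau = 60 Nm

60 Nm


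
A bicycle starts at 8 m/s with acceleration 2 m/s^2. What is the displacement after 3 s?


Given: v0 = 8 m/s, a = 2 m/s^2, t = 3 s
Using s = v0*t + (1/2)*a*t^2
s = 8*3 + (1/2)*2*3^2
s = 24 + (1/2)*18
s = 24 + 9
s = 33

33 m


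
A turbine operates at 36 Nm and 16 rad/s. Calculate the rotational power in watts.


Given: tau = 36 Nm, omega = 16 rad/s
Using P = tau * omega
P = 36 * 16
P = 576 W

576 W


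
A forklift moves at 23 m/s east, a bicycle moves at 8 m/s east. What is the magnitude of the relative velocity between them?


Given: v_A = 23 m/s east, v_B = 8 m/s east
Both move in the same direction; relative speed = |v_A - v_B|
|23 - 8| = |15|
= 15 m/s

15 m/s


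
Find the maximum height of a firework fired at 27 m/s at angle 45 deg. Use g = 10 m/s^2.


Given: v0 = 27 m/s, theta = 45 deg, g = 10 m/s^2
sin^2(45) = 1/2
Using H = v0^2 * sin^2(theta) / (2*g)
H = 27^2 * 1/2 / (2*10)
H = 729 * 1/2 / 20
H = 729/2 / 20
H = 729/40 m

729/40 m


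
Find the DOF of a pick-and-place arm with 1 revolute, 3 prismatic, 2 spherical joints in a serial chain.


Given: serial robot with 1 revolute, 3 prismatic, 2 spherical joints
DOF contribution per joint type: revolute=1, prismatic=1, spherical=3, fixed=0
DOF = 1*1 + 3*1 + 2*3
DOF = 10

10


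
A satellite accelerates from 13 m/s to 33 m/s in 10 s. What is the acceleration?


Given: initial velocity v0 = 13 m/s, final velocity v = 33 m/s, time t = 10 s
Using a = (v - v0) / t
a = (33 - 13) / 10
a = 20 / 10
a = 2 m/s^2

2 m/s^2


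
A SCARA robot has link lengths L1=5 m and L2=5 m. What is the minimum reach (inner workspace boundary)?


Given: L1 = 5 m, L2 = 5 m
For a 2-link planar arm, min reach = |L1 - L2| (second link folded back)
Min reach = |5 - 5|
Min reach = 0 m

0 m


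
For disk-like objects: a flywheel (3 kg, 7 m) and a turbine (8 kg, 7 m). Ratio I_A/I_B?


Given: M1=3 kg, R1=7 m, M2=8 kg, R2=7 m
For a disk: I = (1/2)*M*R^2, so I_A/I_B = (M1*R1^2)/(M2*R2^2)
M1*R1^2 = 3*49 = 147
M2*R2^2 = 8*49 = 392
I_A/I_B = 147/392 = 3/8

3/8


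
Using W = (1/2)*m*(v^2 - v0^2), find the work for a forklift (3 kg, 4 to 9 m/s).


Given: m = 3 kg, v0 = 4 m/s, v = 9 m/s
Using W = (1/2)*m*(v^2 - v0^2)
v^2 = 9^2 = 81
v0^2 = 4^2 = 16
v^2 - v0^2 = 81 - 16 = 65
W = (1/2)*3*65 = 195/2 J

195/2 J


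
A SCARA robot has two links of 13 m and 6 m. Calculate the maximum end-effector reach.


Given: L1 = 13 m, L2 = 6 m
For a 2-link planar arm, max reach = L1 + L2 (fully extended)
Max reach = 13 + 6
Max reach = 19 m

19 m


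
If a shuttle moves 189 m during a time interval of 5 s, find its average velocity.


Given: distance d = 189 m, time t = 5 s
Using v = d / t
v = 189 / 5
v = 189/5 m/s

189/5 m/s


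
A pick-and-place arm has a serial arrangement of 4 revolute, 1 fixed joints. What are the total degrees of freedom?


Given: serial robot with 4 revolute, 1 fixed joints
DOF contribution per joint type: revolute=1, prismatic=1, spherical=3, fixed=0
DOF = 4*1 + 1*0
DOF = 4

4


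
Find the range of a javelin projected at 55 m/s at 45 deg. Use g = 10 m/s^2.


Given: v0 = 55 m/s, theta = 45 deg, g = 10 m/s^2
sin(2*45) = sin(90) = 1
Using R = v0^2 * sin(2*theta) / g
R = 55^2 * 1 / 10
R = 3025 / 10
R = 605/2 m

605/2 m


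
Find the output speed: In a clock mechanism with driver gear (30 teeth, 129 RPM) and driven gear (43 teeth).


Given: N1 = 30 teeth, w1 = 129 RPM, N2 = 43 teeth
Using N1*w1 = N2*w2
w2 = N1*w1 / N2
w2 = 30*129 / 43
w2 = 3870 / 43
w2 = 90 RPM

90 RPM


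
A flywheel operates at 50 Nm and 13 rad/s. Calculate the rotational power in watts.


Given: tau = 50 Nm, omega = 13 rad/s
Using P = tau * omega
P = 50 * 13
P = 650 W

650 W


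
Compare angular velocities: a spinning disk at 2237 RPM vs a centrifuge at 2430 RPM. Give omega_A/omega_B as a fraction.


Given: RPM_A = 2237, RPM_B = 2430
omega = 2*pi*RPM/60, so omega_A/omega_B = RPM_A / RPM_B
omega_A/omega_B = 2237 / 2430
omega_A/omega_B = 2237/2430

2237/2430


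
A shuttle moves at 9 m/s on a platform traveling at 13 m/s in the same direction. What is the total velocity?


Given: object velocity = 9 m/s, platform velocity = 13 m/s (same direction)
Using classical velocity addition: v_total = v_object + v_platform
v_total = 9 + 13
v_total = 22 m/s

22 m/s


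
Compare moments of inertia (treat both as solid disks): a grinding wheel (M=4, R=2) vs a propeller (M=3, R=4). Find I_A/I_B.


Given: M1=4 kg, R1=2 m, M2=3 kg, R2=4 m
For a disk: I = (1/2)*M*R^2, so I_A/I_B = (M1*R1^2)/(M2*R2^2)
M1*R1^2 = 4*4 = 16
M2*R2^2 = 3*16 = 48
I_A/I_B = 16/48 = 1/3

1/3


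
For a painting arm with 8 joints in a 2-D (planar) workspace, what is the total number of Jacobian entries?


Given: task space dimension = 2, joints = 8
Jacobian is a 2 x 8 matrix
Total entries = rows * columns
Total = 2 * 8
Total = 16

16


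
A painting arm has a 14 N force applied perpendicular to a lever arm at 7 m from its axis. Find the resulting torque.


Given: F = 14 N, r = 7 m, angle = 90 deg (perpendicular)
Using tau = F * r * sin(90)
sin(90) = 1
tau = 14 * 7 * 1
tau = 98 Nm

98 Nm


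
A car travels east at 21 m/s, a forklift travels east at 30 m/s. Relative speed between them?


Given: v_A = 21 m/s east, v_B = 30 m/s east
Both move in the same direction; relative speed = |v_A - v_B|
|21 - 30| = |-9|
= 9 m/s

9 m/s


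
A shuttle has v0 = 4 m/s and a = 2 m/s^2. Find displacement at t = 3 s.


Given: v0 = 4 m/s, a = 2 m/s^2, t = 3 s
Using s = v0*t + (1/2)*a*t^2
s = 4*3 + (1/2)*2*3^2
s = 12 + (1/2)*18
s = 12 + 9
s = 21

21 m


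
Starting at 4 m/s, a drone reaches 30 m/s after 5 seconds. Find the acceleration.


Given: initial velocity v0 = 4 m/s, final velocity v = 30 m/s, time t = 5 s
Using a = (v - v0) / t
a = (30 - 4) / 5
a = 26 / 5
a = 26/5 m/s^2

26/5 m/s^2


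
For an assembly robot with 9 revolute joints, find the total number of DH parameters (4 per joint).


Given: 9 joints, 4 DH parameters per joint (d, theta, a, alpha)
Total DH parameters = number_of_joints * 4
Total = 9 * 4
Total = 36

36


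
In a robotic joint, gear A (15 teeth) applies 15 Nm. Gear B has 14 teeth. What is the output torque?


Given: N1 = 15, N2 = 14, T1 = 15 Nm
Using T2/T1 = N2/N1
T2 = T1 * N2 / N1
T2 = 15 * 14 / 15
T2 = 210 / 15
T2 = 14 Nm

14 Nm


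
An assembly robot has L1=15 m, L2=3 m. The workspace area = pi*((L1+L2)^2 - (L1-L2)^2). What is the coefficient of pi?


Given: L1 = 15, L2 = 3
(L1+L2)^2 = (18)^2 = 324
(L1-L2)^2 = (12)^2 = 144
Difference = 324 - 144 = 180
This equals 4*L1*L2 = 4*15*3 = 180
Workspace area = 180*pi

180


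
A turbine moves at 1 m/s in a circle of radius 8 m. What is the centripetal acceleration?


Given: v = 1 m/s, r = 8 m
Using a_c = v^2 / r
a_c = 1^2 / 8
a_c = 1 / 8
a_c = 1/8 m/s^2

1/8 m/s^2


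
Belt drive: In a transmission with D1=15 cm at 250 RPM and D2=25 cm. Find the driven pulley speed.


Given: D1 = 15 cm, w1 = 250 RPM, D2 = 25 cm
Using D1*w1 = D2*w2
w2 = D1*w1 / D2
w2 = 15*250 / 25
w2 = 3750 / 25
w2 = 150 RPM

150 RPM


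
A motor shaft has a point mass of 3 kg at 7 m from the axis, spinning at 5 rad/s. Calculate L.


Given: m = 3 kg, r = 7 m, omega = 5 rad/s
For a point mass: I = m*r^2
I = 3*7^2 = 3*49 = 147
L = I*omega = 147*5
L = 735 kg*m^2/s

735 kg*m^2/s


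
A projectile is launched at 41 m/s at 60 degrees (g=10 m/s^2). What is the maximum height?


Given: v0 = 41 m/s, theta = 60 deg, g = 10 m/s^2
sin^2(60) = 3/4
Using H = v0^2 * sin^2(theta) / (2*g)
H = 41^2 * 3/4 / (2*10)
H = 1681 * 3/4 / 20
H = 5043/4 / 20
H = 5043/80 m

5043/80 m


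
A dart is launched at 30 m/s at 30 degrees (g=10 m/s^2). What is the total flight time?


Given: v0 = 30 m/s, theta = 30 deg, g = 10 m/s^2
sin(30) = 1/2
Using T = 2*v0*sin(theta) / g
T = 2*30*1/2 / 10
T = 30 / 10
T = 3 s

3 s


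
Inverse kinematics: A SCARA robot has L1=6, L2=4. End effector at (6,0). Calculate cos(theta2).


Given: L1 = 6, L2 = 4, target (x, y) = (6, 0)
Using cos(theta2) = (x^2 + y^2 - L1^2 - L2^2) / (2*L1*L2)
x^2 + y^2 = 6^2 + 0 = 36
L1^2 + L2^2 = 36 + 16 = 52
Numerator = 36 - 52 = -16
Denominator = 2*6*4 = 48
cos(theta2) = -16/48 = -1/3

-1/3


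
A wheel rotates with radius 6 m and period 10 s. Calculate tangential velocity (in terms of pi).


Given: radius r = 6 m, period T = 10 s
Using v = 2*pi*r / T
v = 2*pi*6 / 10
v = 12*pi / 10
v = 6/5*pi m/s

6/5*pi m/s


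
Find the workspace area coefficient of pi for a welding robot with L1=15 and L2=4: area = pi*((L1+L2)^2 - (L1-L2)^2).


Given: L1 = 15, L2 = 4
(L1+L2)^2 = (19)^2 = 361
(L1-L2)^2 = (11)^2 = 121
Difference = 361 - 121 = 240
This equals 4*L1*L2 = 4*15*4 = 240
Workspace area = 240*pi

240


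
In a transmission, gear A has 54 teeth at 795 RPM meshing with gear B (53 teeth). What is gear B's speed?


Given: N1 = 54 teeth, w1 = 795 RPM, N2 = 53 teeth
Using N1*w1 = N2*w2
w2 = N1*w1 / N2
w2 = 54*795 / 53
w2 = 42930 / 53
w2 = 810 RPM

810 RPM


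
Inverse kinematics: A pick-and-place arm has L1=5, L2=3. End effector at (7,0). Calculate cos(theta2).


Given: L1 = 5, L2 = 3, target (x, y) = (7, 0)
Using cos(theta2) = (x^2 + y^2 - L1^2 - L2^2) / (2*L1*L2)
x^2 + y^2 = 7^2 + 0 = 49
L1^2 + L2^2 = 25 + 9 = 34
Numerator = 49 - 34 = 15
Denominator = 2*5*3 = 30
cos(theta2) = 15/30 = 1/2

1/2


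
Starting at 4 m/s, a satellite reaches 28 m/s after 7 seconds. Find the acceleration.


Given: initial velocity v0 = 4 m/s, final velocity v = 28 m/s, time t = 7 s
Using a = (v - v0) / t
a = (28 - 4) / 7
a = 24 / 7
a = 24/7 m/s^2

24/7 m/s^2


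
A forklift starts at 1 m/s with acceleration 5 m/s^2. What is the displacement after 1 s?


Given: v0 = 1 m/s, a = 5 m/s^2, t = 1 s
Using s = v0*t + (1/2)*a*t^2
s = 1*1 + (1/2)*5*1^2
s = 1 + (1/2)*5
s = 1 + 5/2
s = 7/2

7/2 m


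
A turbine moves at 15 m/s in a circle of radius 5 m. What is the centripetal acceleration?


Given: v = 15 m/s, r = 5 m
Using a_c = v^2 / r
a_c = 15^2 / 5
a_c = 225 / 5
a_c = 45 m/s^2

45 m/s^2


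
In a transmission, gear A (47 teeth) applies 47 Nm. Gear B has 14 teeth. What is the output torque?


Given: N1 = 47, N2 = 14, T1 = 47 Nm
Using T2/T1 = N2/N1
T2 = T1 * N2 / N1
T2 = 47 * 14 / 47
T2 = 658 / 47
T2 = 14 Nm

14 Nm


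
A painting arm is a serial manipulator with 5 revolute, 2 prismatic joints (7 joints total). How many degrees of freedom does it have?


Given: serial robot with 5 revolute, 2 prismatic joints
DOF contribution per joint type: revolute=1, prismatic=1, spherical=3, fixed=0
DOF = 5*1 + 2*1
DOF = 7

7


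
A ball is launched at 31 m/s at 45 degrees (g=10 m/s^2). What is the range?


Given: v0 = 31 m/s, theta = 45 deg, g = 10 m/s^2
sin(2*45) = sin(90) = 1
Using R = v0^2 * sin(2*theta) / g
R = 31^2 * 1 / 10
R = 961 / 10
R = 961/10 m

961/10 m


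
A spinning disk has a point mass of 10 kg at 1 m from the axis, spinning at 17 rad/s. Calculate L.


Given: m = 10 kg, r = 1 m, omega = 17 rad/s
For a point mass: I = m*r^2
I = 10*1^2 = 10*1 = 10
L = I*omega = 10*17
L = 170 kg*m^2/s

170 kg*m^2/s


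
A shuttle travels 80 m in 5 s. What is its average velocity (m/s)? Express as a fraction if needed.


Given: distance d = 80 m, time t = 5 s
Using v = d / t
v = 80 / 5
v = 16 m/s

16 m/s


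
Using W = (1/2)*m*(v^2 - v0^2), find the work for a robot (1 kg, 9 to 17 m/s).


Given: m = 1 kg, v0 = 9 m/s, v = 17 m/s
Using W = (1/2)*m*(v^2 - v0^2)
v^2 = 17^2 = 289
v0^2 = 9^2 = 81
v^2 - v0^2 = 289 - 81 = 208
W = (1/2)*1*208 = 104 J

104 J


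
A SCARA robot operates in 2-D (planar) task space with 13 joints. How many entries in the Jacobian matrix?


Given: task space dimension = 2, joints = 13
Jacobian is a 2 x 13 matrix
Total entries = rows * columns
Total = 2 * 13
Total = 26

26


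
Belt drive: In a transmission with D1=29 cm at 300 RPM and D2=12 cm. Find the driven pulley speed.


Given: D1 = 29 cm, w1 = 300 RPM, D2 = 12 cm
Using D1*w1 = D2*w2
w2 = D1*w1 / D2
w2 = 29*300 / 12
w2 = 8700 / 12
w2 = 725 RPM

725 RPM


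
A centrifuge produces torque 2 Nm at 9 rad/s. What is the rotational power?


Given: tau = 2 Nm, omega = 9 rad/s
Using P = tau * omega
P = 2 * 9
P = 18 W

18 W


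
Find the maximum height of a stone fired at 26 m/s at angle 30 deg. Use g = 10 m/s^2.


Given: v0 = 26 m/s, theta = 30 deg, g = 10 m/s^2
sin^2(30) = 1/4
Using H = v0^2 * sin^2(theta) / (2*g)
H = 26^2 * 1/4 / (2*10)
H = 676 * 1/4 / 20
H = 169 / 20
H = 169/20 m

169/20 m


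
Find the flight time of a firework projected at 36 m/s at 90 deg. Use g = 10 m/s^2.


Given: v0 = 36 m/s, theta = 90 deg, g = 10 m/s^2
sin(90) = 1
Using T = 2*v0*sin(theta) / g
T = 2*36*1 / 10
T = 72 / 10
T = 36/5 s

36/5 s


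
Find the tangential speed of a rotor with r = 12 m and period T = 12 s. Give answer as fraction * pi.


Given: radius r = 12 m, period T = 12 s
Using v = 2*pi*r / T
v = 2*pi*12 / 12
v = 24*pi / 12
v = 2*pi m/s

2*pi m/s


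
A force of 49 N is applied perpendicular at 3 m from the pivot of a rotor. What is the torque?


Given: F = 49 N, r = 3 m, angle = 90 deg (perpendicular)
Using tau = F * r * sin(90)
sin(90) = 1
tau = 49 * 3 * 1
tau = 147 Nm

147 Nm


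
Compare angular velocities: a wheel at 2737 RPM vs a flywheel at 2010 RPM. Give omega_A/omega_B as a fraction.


Given: RPM_A = 2737, RPM_B = 2010
omega = 2*pi*RPM/60, so omega_A/omega_B = RPM_A / RPM_B
omega_A/omega_B = 2737 / 2010
omega_A/omega_B = 2737/2010

2737/2010


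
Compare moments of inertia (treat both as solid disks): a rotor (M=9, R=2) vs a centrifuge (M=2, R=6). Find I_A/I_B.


Given: M1=9 kg, R1=2 m, M2=2 kg, R2=6 m
For a disk: I = (1/2)*M*R^2, so I_A/I_B = (M1*R1^2)/(M2*R2^2)
M1*R1^2 = 9*4 = 36
M2*R2^2 = 2*36 = 72
I_A/I_B = 36/72 = 1/2

1/2


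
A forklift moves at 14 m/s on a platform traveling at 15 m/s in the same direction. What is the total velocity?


Given: object velocity = 14 m/s, platform velocity = 15 m/s (same direction)
Using classical velocity addition: v_total = v_object + v_platform
v_total = 14 + 15
v_total = 29 m/s

29 m/s


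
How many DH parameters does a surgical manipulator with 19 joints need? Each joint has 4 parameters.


Given: 19 joints, 4 DH parameters per joint (d, theta, a, alpha)
Total DH parameters = number_of_joints * 4
Total = 19 * 4
Total = 76

76


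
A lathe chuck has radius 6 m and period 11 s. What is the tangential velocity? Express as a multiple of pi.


Given: radius r = 6 m, period T = 11 s
Using v = 2*pi*r / T
v = 2*pi*6 / 11
v = 12*pi / 11
v = 12/11*pi m/s

12/11*pi m/s


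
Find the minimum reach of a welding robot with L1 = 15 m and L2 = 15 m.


Given: L1 = 15 m, L2 = 15 m
For a 2-link planar arm, min reach = |L1 - L2| (second link folded back)
Min reach = |15 - 15|
Min reach = 0 m

0 m


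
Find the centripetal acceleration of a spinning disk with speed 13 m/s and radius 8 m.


Given: v = 13 m/s, r = 8 m
Using a_c = v^2 / r
a_c = 13^2 / 8
a_c = 169 / 8
a_c = 169/8 m/s^2

169/8 m/s^2


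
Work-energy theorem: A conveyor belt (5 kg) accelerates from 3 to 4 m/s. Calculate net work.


Given: m = 5 kg, v0 = 3 m/s, v = 4 m/s
Using W = (1/2)*m*(v^2 - v0^2)
v^2 = 4^2 = 16
v0^2 = 3^2 = 9
v^2 - v0^2 = 16 - 9 = 7
W = (1/2)*5*7 = 35/2 J

35/2 J


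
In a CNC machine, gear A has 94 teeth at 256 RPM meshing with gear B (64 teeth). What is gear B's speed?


Given: N1 = 94 teeth, w1 = 256 RPM, N2 = 64 teeth
Using N1*w1 = N2*w2
w2 = N1*w1 / N2
w2 = 94*256 / 64
w2 = 24064 / 64
w2 = 376 RPM

376 RPM


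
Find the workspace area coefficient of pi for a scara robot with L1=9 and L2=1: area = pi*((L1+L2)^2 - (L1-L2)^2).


Given: L1 = 9, L2 = 1
(L1+L2)^2 = (10)^2 = 100
(L1-L2)^2 = (8)^2 = 64
Difference = 100 - 64 = 36
This equals 4*L1*L2 = 4*9*1 = 36
Workspace area = 36*pi

36


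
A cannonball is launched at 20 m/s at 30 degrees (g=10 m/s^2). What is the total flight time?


Given: v0 = 20 m/s, theta = 30 deg, g = 10 m/s^2
sin(30) = 1/2
Using T = 2*v0*sin(theta) / g
T = 2*20*1/2 / 10
T = 20 / 10
T = 2 s

2 s


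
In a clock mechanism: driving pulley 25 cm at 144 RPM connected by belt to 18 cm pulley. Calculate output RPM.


Given: D1 = 25 cm, w1 = 144 RPM, D2 = 18 cm
Using D1*w1 = D2*w2
w2 = D1*w1 / D2
w2 = 25*144 / 18
w2 = 3600 / 18
w2 = 200 RPM

200 RPM


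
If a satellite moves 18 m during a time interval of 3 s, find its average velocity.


Given: distance d = 18 m, time t = 3 s
Using v = d / t
v = 18 / 3
v = 6 m/s

6 m/s


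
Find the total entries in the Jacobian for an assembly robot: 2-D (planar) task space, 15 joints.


Given: task space dimension = 2, joints = 15
Jacobian is a 2 x 15 matrix
Total entries = rows * columns
Total = 2 * 15
Total = 30

30


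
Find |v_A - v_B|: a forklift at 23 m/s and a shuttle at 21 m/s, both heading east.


Given: v_A = 23 m/s east, v_B = 21 m/s east
Both move in the same direction; relative speed = |v_A - v_B|
|23 - 21| = |2|
= 2 m/s

2 m/s


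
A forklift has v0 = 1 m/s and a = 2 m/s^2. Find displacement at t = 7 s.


Given: v0 = 1 m/s, a = 2 m/s^2, t = 7 s
Using s = v0*t + (1/2)*a*t^2
s = 1*7 + (1/2)*2*7^2
s = 7 + (1/2)*98
s = 7 + 49
s = 56

56 m


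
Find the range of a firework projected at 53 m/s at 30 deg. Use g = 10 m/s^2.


Given: v0 = 53 m/s, theta = 30 deg, g = 10 m/s^2
sin(2*30) = sin(60) = sqrt(3)/2
Using R = v0^2 * sin(2*theta) / g
R = 53^2 * (sqrt(3)/2) / 10
R = 2809 * sqrt(3) / 20
R = 2809/20*sqrt(3) m

2809/20*sqrt(3) m


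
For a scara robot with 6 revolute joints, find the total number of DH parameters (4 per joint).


Given: 6 joints, 4 DH parameters per joint (d, theta, a, alpha)
Total DH parameters = number_of_joints * 4
Total = 6 * 4
Total = 24

24


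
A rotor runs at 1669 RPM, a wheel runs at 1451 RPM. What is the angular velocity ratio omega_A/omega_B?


Given: RPM_A = 1669, RPM_B = 1451
omega = 2*pi*RPM/60, so omega_A/omega_B = RPM_A / RPM_B
omega_A/omega_B = 1669 / 1451
omega_A/omega_B = 1669/1451

1669/1451


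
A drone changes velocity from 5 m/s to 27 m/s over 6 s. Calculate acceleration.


Given: initial velocity v0 = 5 m/s, final velocity v = 27 m/s, time t = 6 s
Using a = (v - v0) / t
a = (27 - 5) / 6
a = 22 / 6
a = 11/3 m/s^2

11/3 m/s^2


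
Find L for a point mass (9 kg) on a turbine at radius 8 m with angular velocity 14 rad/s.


Given: m = 9 kg, r = 8 m, omega = 14 rad/s
For a point mass: I = m*r^2
I = 9*8^2 = 9*64 = 576
L = I*omega = 576*14
L = 8064 kg*m^2/s

8064 kg*m^2/s


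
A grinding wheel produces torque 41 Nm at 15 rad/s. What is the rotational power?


Given: tau = 41 Nm, omega = 15 rad/s
Using P = tau * omega
P = 41 * 15
P = 615 W

615 W


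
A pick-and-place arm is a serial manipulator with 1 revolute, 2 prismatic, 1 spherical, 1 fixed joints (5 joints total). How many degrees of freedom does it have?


Given: serial robot with 1 revolute, 2 prismatic, 1 spherical, 1 fixed joints
DOF contribution per joint type: revolute=1, prismatic=1, spherical=3, fixed=0
DOF = 1*1 + 2*1 + 1*3 + 1*0
DOF = 6

6


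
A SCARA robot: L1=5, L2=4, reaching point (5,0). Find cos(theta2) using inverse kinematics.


Given: L1 = 5, L2 = 4, target (x, y) = (5, 0)
Using cos(theta2) = (x^2 + y^2 - L1^2 - L2^2) / (2*L1*L2)
x^2 + y^2 = 5^2 + 0 = 25
L1^2 + L2^2 = 25 + 16 = 41
Numerator = 25 - 41 = -16
Denominator = 2*5*4 = 40
cos(theta2) = -16/40 = -2/5

-2/5


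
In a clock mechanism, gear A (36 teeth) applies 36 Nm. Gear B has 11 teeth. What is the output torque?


Given: N1 = 36, N2 = 11, T1 = 36 Nm
Using T2/T1 = N2/N1
T2 = T1 * N2 / N1
T2 = 36 * 11 / 36
T2 = 396 / 36
T2 = 11 Nm

11 Nm


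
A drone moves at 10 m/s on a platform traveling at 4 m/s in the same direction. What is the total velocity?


Given: object velocity = 10 m/s, platform velocity = 4 m/s (same direction)
Using classical velocity addition: v_total = v_object + v_platform
v_total = 10 + 4
v_total = 14 m/s

14 m/s


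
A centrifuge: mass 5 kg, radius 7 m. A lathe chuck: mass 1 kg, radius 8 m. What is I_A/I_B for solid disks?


Given: M1=5 kg, R1=7 m, M2=1 kg, R2=8 m
For a disk: I = (1/2)*M*R^2, so I_A/I_B = (M1*R1^2)/(M2*R2^2)
M1*R1^2 = 5*49 = 245
M2*R2^2 = 1*64 = 64
I_A/I_B = 245/64 = 245/64

245/64


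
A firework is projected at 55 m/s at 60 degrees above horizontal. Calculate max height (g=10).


Given: v0 = 55 m/s, theta = 60 deg, g = 10 m/s^2
sin^2(60) = 3/4
Using H = v0^2 * sin^2(theta) / (2*g)
H = 55^2 * 3/4 / (2*10)
H = 3025 * 3/4 / 20
H = 9075/4 / 20
H = 1815/16 m

1815/16 m


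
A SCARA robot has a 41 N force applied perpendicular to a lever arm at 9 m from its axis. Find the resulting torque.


Given: F = 41 N, r = 9 m, angle = 90 deg (perpendicular)
Using tau = F * r * sin(90)
sin(90) = 1
tau = 41 * 9 * 1
tau = 369 Nm

369 Nm


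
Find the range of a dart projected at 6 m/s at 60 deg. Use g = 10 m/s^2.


Given: v0 = 6 m/s, theta = 60 deg, g = 10 m/s^2
sin(2*60) = sin(120) = sqrt(3)/2
Using R = v0^2 * sin(2*theta) / g
R = 6^2 * (sqrt(3)/2) / 10
R = 36 * sqrt(3) / 20
R = 9/5*sqrt(3) m

9/5*sqrt(3) m


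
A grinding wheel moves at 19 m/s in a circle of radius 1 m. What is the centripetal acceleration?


Given: v = 19 m/s, r = 1 m
Using a_c = v^2 / r
a_c = 19^2 / 1
a_c = 361 / 1
a_c = 361 m/s^2

361 m/s^2


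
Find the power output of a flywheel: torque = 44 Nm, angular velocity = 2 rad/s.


Given: tau = 44 Nm, omega = 2 rad/s
Using P = tau * omega
P = 44 * 2
P = 88 W

88 W
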